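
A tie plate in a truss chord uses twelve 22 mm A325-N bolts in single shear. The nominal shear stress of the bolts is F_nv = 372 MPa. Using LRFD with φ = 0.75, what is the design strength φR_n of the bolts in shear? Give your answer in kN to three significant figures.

1270 kN

A_b = π × 22² / 4 = 380.1 mm².
R_n = F_nv · A_b · n · n_s = 372 × 380.1 × 12 × 1 / 1000 = 1697 kN.
Design strength φR_n = 0.75 × 1697 = 1270 kN.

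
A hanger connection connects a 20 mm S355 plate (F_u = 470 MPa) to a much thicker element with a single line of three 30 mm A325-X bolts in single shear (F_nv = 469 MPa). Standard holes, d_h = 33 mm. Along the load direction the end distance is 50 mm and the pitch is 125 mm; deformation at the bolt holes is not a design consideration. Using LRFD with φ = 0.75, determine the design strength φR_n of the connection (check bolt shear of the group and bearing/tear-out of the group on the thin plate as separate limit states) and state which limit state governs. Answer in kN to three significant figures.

Bolt shear: A_b = π·30²/4 = 706.9 mm²; R_n = 469 × 706.9 × 3 × 1 / 1000 = 994.5 kN → 0.75 × 994.5 = 746 kN.
Bearing (1.5 l_c t F_u ≤ 3.0 d t F_u): upper limit = 3.0·30·20·470 / 1000 = 846 kN.
  Edge l_c = 50 − 33/2 = 33.5 → r_n = 472.4 kN; interior l_c = 125 − 33 = 92 → r_n = 846 kN.
  R_n,bearing = 1·472.4 + 2·846 = 2164 kN → 0.75 × 2164 = 1620 kN.
Bolt shear governs: 746 kN.

746 kN (bolt shear governs)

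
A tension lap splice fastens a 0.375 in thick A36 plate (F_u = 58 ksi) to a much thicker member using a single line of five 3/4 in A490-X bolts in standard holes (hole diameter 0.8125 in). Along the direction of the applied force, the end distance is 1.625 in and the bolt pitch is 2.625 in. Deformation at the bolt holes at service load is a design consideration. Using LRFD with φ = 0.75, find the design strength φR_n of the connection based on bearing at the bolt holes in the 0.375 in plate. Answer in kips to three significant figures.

141 kips

Per bolt r_n = 1.2 l_c t F_u ≤ 2.4 d t F_u; upper limit = 2.4 × 0.75 × 0.375 × 58 = 39.15 kips.
Edge bolt: l_c = 1.625 − 0.8125/2 = 1.219 in → 1.2 × 1.219 × 0.375 × 58 = 31.81 → r_n = 31.81 kips.
Interior bolts: l_c = 2.625 − 0.8125 = 1.812 in → 1.2 × 1.812 × 0.375 × 58 = 47.31 → r_n = 39.15 kips.
R_n = 1 × 31.81 + 4 × 39.15 = 188.4 kips.
Design strength φR_n = 0.75 × 188.4 = 141 kips.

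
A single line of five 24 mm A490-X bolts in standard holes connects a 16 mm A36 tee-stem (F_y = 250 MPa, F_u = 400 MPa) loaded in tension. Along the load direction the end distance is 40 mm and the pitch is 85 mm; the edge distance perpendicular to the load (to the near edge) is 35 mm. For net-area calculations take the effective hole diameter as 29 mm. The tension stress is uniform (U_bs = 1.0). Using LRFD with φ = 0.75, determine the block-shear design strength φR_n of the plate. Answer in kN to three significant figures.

782 kN

Shear plane L_v = 40 + 4·85 = 380 mm; A_gv = 380 × 16 = 6080 mm².
A_nv = (380 − 4.5·29) × 16 = 3992 mm².
A_nt = (35 − 0.5·29) × 16 = 328 mm².
0.6 F_u A_nv = 958.1 kN; 0.6 F_y A_gv = 912 kN → shear yielding governs the shear term.
R_n = 912 + 1.0 × 400 × 328 / 1000 = 1043 kN.
Design strength φR_n = 0.75 × 1043 = 782 kN.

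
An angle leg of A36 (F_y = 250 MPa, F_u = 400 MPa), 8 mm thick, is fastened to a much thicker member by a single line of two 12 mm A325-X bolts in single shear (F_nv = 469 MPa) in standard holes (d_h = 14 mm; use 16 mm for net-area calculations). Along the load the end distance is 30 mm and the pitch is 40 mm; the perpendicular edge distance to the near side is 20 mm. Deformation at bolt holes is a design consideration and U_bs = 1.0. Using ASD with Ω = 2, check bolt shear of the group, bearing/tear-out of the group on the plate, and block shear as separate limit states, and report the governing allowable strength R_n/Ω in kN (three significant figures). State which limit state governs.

53 kN (bolt shear governs)

Bolt shear: A_b = π·12²/4 = 113.1 mm²; R_n = 469 × 113.1 × 2 × 1 / 1000 = 106.1 kN → 106.1 / 2 = 53 kN.
Bearing: edge l_c = 23, r_n = 88.32 kN; interior l_c = 26, r_n = 92.16 kN; R_n = 88.32 + 1·92.16 = 180.5 kN → 90.2 kN.
Block shear: A_gv = 560, A_nv = 368, A_nt = 96 mm²; R_n = min(0.6F_uA_nv, 0.6F_yA_gv) + U_bs·F_u·A_nt = 122.4 kN → 61.2 kN.
Bolt shear governs: 53 kN.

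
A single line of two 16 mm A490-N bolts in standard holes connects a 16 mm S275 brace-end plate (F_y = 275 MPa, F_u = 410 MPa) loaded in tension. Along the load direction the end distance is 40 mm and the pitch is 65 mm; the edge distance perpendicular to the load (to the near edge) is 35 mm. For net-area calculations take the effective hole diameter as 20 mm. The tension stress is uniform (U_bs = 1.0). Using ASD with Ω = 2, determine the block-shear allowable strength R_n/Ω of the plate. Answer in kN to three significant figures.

Shear plane L_v = 40 + 1·65 = 105 mm; A_gv = 105 × 16 = 1680 mm².
A_nv = (105 − 1.5·20) × 16 = 1200 mm².
A_nt = (35 − 0.5·20) × 16 = 400 mm².
0.6 F_u A_nv = 295.2 kN; 0.6 F_y A_gv = 277.2 kN → shear yielding governs the shear term.
R_n = 277.2 + 1.0 × 410 × 400 / 1000 = 441.2 kN.
Allowable strength R_n/Ω = 441.2 / 2 = 221 kN.

221 kN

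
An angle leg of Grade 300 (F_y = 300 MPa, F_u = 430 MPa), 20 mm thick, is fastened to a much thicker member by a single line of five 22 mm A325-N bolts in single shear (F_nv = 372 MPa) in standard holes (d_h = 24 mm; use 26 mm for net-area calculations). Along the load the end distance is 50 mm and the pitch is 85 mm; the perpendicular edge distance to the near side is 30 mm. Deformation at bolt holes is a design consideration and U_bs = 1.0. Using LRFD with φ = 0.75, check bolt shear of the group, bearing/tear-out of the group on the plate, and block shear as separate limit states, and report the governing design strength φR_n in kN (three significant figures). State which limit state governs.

530 kN (bolt shear governs)

Bolt shear: A_b = π·22²/4 = 380.1 mm²; R_n = 372 × 380.1 × 5 × 1 / 1000 = 707 kN → 0.75 × 707 = 530 kN.
Bearing: edge l_c = 38, r_n = 392.2 kN; interior l_c = 61, r_n = 454.1 kN; R_n = 392.2 + 4·454.1 = 2208 kN → 1660 kN.
Block shear: A_gv = 7800, A_nv = 5460, A_nt = 340 mm²; R_n = min(0.6F_uA_nv, 0.6F_yA_gv) + U_bs·F_u·A_nt = 1550 kN → 1160 kN.
Bolt shear governs: 530 kN.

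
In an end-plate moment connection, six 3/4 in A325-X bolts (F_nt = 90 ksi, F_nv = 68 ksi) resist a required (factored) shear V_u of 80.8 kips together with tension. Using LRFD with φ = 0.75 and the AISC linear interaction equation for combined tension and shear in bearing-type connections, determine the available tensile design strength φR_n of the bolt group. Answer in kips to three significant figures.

A_b = π·0.75²/4 = 0.4418 in²; f_rv = 80.8 / (6 × 0.4418) = 30.48 ksi.
F'_nt = 1.3 F_nt − (F_nt / φF_nv) f_rv = 1.3·90 − (90/(0.75·68))·30.48 = 63.21 ksi, capped at F_nt → F'_nt = 63.21 ksi.
R_n = F'_nt · A_b · n = 63.21 × 0.4418 × 6 = 167.5 kips.
Design strength φR_n = 0.75 × 167.5 = 126 kips.

126 kips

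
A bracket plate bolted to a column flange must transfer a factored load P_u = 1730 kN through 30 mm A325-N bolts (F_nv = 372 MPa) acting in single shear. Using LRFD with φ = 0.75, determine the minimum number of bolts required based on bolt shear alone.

9 bolts

A_b = π·30²/4 = 706.9 mm².
Per-bolt design strength φR_n = 0.75 × 372 × 706.9 × 1 / 1000 = 197.2 kN.
n ≥ 1730 / 197.2 = 8.772 → use 9 bolts.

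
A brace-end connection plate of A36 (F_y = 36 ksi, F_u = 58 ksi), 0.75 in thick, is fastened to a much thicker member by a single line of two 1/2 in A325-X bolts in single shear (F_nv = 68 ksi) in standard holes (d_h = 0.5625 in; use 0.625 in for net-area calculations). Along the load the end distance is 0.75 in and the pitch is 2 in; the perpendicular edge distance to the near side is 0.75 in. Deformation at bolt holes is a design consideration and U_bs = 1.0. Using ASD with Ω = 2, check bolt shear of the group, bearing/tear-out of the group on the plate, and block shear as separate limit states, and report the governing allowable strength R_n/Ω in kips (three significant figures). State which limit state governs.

Bolt shear: A_b = π·0.5²/4 = 0.1963 in²; R_n = 68 × 0.1963 × 2 × 1 = 26.7 kips → 26.7 / 2 = 13.4 kips.
Bearing: edge l_c = 0.4688, r_n = 24.47 kips; interior l_c = 1.438, r_n = 52.2 kips; R_n = 24.47 + 1·52.2 = 76.67 kips → 38.3 kips.
Block shear: A_gv = 2.062, A_nv = 1.359, A_nt = 0.3281 in²; R_n = min(0.6F_uA_nv, 0.6F_yA_gv) + U_bs·F_u·A_nt = 63.58 kips → 31.8 kips.
Bolt shear governs: 13.4 kips.

13.4 kips (bolt shear governs)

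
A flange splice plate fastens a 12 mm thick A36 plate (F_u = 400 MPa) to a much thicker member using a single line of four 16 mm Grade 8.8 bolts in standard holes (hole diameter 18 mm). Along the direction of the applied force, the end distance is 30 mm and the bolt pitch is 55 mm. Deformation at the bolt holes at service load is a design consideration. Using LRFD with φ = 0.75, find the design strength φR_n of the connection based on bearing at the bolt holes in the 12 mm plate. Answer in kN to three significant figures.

Per bolt r_n = 1.2 l_c t F_u ≤ 2.4 d t F_u; upper limit = 2.4 × 16 × 12 × 400 / 1000 = 184.3 kN.
Edge bolt: l_c = 30 − 18/2 = 21 mm → 1.2 × 21 × 12 × 400 / 1000 = 121 → r_n = 121 kN.
Interior bolts: l_c = 55 − 18 = 37 mm → 1.2 × 37 × 12 × 400 / 1000 = 213.1 → r_n = 184.3 kN.
R_n = 1 × 121 + 3 × 184.3 = 673.9 kN.
Design strength φR_n = 0.75 × 673.9 = 505 kN.

505 kN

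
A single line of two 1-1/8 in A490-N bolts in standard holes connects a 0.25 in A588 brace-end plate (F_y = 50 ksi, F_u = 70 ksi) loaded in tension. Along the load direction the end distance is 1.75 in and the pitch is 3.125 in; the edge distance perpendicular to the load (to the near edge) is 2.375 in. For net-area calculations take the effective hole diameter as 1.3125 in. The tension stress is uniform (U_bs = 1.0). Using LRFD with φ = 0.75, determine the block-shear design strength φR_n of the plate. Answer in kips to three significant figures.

45.4 kips

Shear plane L_v = 1.75 + 1·3.125 = 4.875 in; A_gv = 4.875 × 0.25 = 1.219 in².
A_nv = (4.875 − 1.5·1.3125) × 0.25 = 0.7266 in².
A_nt = (2.375 − 0.5·1.3125) × 0.25 = 0.4297 in².
0.6 F_u A_nv = 30.52 kips; 0.6 F_y A_gv = 36.56 kips → shear rupture governs the shear term.
R_n = 30.52 + 1.0 × 70 × 0.4297 = 60.59 kips.
Design strength φR_n = 0.75 × 60.59 = 45.4 kips.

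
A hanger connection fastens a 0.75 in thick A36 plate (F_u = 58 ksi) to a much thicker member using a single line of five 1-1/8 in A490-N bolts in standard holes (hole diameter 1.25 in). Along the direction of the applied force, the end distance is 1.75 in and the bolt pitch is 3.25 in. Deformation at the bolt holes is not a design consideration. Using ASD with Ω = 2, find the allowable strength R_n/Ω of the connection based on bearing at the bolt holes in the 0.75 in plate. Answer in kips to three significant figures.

Per bolt r_n = 1.5 l_c t F_u ≤ 3.0 d t F_u; upper limit = 3.0 × 1.125 × 0.75 × 58 = 146.8 kips.
Edge bolt: l_c = 1.75 − 1.25/2 = 1.125 in → 1.5 × 1.125 × 0.75 × 58 = 73.41 → r_n = 73.41 kips.
Interior bolts: l_c = 3.25 − 1.25 = 2 in → 1.5 × 2 × 0.75 × 58 = 130.5 → r_n = 130.5 kips.
R_n = 1 × 73.41 + 4 × 130.5 = 595.4 kips.
Allowable strength R_n/Ω = 595.4 / 2 = 298 kips.

298 kips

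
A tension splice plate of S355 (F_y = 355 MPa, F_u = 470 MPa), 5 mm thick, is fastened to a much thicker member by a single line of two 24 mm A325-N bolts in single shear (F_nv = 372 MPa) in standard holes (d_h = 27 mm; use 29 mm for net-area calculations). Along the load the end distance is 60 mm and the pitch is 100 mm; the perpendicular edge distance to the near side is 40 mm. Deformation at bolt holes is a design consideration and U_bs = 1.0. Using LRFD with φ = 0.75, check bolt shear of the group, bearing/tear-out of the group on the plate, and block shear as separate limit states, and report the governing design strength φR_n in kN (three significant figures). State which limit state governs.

168 kN (block shear governs)

Bolt shear: A_b = π·24²/4 = 452.4 mm²; R_n = 372 × 452.4 × 2 × 1 / 1000 = 336.6 kN → 0.75 × 336.6 = 252 kN.
Bearing: edge l_c = 46.5, r_n = 131.1 kN; interior l_c = 73, r_n = 135.4 kN; R_n = 131.1 + 1·135.4 = 266.5 kN → 200 kN.
Block shear: A_gv = 800, A_nv = 582.5, A_nt = 127.5 mm²; R_n = min(0.6F_uA_nv, 0.6F_yA_gv) + U_bs·F_u·A_nt = 224.2 kN → 168 kN.
Block shear governs: 168 kN.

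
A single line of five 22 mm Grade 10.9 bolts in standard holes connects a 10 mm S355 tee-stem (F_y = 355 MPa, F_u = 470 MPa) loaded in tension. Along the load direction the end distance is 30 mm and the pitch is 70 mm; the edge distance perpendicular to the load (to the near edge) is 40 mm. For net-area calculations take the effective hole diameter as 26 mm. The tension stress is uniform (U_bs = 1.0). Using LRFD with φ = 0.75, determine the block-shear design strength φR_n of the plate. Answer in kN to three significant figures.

503 kN

Shear plane L_v = 30 + 4·70 = 310 mm; A_gv = 310 × 10 = 3100 mm².
A_nv = (310 − 4.5·26) × 10 = 1930 mm².
A_nt = (40 − 0.5·26) × 10 = 270 mm².
0.6 F_u A_nv = 544.3 kN; 0.6 F_y A_gv = 660.3 kN → shear rupture governs the shear term.
R_n = 544.3 + 1.0 × 470 × 270 / 1000 = 671.2 kN.
Design strength φR_n = 0.75 × 671.2 = 503 kN.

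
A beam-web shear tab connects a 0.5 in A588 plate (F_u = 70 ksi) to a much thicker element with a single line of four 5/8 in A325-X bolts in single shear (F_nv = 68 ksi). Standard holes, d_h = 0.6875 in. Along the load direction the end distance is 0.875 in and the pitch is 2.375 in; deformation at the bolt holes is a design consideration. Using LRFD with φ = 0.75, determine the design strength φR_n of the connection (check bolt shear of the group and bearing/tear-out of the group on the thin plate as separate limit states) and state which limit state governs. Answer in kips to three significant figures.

Bolt shear: A_b = π·0.625²/4 = 0.3068 in²; R_n = 68 × 0.3068 × 4 × 1 = 83.45 kips → 0.75 × 83.45 = 62.6 kips.
Bearing (1.2 l_c t F_u ≤ 2.4 d t F_u): upper limit = 2.4·0.625·0.5·70 = 52.5 kips.
  Edge l_c = 0.875 − 0.6875/2 = 0.5312 → r_n = 22.31 kips; interior l_c = 2.375 − 0.6875 = 1.688 → r_n = 52.5 kips.
  R_n,bearing = 1·22.31 + 3·52.5 = 179.8 kips → 0.75 × 179.8 = 135 kips.
Bolt shear governs: 62.6 kips.

62.6 kips (bolt shear governs)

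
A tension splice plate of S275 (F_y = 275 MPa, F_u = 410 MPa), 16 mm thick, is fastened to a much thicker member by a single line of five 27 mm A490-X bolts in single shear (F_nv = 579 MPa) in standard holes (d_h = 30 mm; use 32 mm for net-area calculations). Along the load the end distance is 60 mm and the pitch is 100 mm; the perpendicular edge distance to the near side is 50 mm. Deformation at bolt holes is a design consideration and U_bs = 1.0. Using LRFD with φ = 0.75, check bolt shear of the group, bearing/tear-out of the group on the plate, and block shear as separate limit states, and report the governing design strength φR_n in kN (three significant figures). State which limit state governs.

1080 kN (block shear governs)

Bolt shear: A_b = π·27²/4 = 572.6 mm²; R_n = 579 × 572.6 × 5 × 1 / 1000 = 1658 kN → 0.75 × 1658 = 1240 kN.
Bearing: edge l_c = 45, r_n = 354.2 kN; interior l_c = 70, r_n = 425.1 kN; R_n = 354.2 + 4·425.1 = 2055 kN → 1540 kN.
Block shear: A_gv = 7360, A_nv = 5056, A_nt = 544 mm²; R_n = min(0.6F_uA_nv, 0.6F_yA_gv) + U_bs·F_u·A_nt = 1437 kN → 1080 kN.
Block shear governs: 1080 kN.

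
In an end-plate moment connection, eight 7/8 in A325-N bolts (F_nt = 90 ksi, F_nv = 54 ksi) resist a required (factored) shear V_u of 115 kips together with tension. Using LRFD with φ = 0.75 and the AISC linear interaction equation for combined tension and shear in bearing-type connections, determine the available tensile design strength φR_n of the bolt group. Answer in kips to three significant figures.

A_b = π·0.875²/4 = 0.6013 in²; f_rv = 115 / (8 × 0.6013) = 23.91 ksi.
F'_nt = 1.3 F_nt − (F_nt / φF_nv) f_rv = 1.3·90 − (90/(0.75·54))·23.91 = 63.88 ksi, capped at F_nt → F'_nt = 63.88 ksi.
R_n = F'_nt · A_b · n = 63.88 × 0.6013 × 8 = 307.3 kips.
Design strength φR_n = 0.75 × 307.3 = 230 kips.

230 kips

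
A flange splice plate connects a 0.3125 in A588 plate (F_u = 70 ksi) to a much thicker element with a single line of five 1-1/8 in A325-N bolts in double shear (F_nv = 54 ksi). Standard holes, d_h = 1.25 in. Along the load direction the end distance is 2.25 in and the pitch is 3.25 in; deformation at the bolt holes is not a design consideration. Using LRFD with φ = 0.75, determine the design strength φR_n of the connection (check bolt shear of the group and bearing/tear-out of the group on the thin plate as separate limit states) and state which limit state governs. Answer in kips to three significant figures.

Bolt shear: A_b = π·1.125²/4 = 0.994 in²; R_n = 54 × 0.994 × 5 × 2 = 536.8 kips → 0.75 × 536.8 = 403 kips.
Bearing (1.5 l_c t F_u ≤ 3.0 d t F_u): upper limit = 3.0·1.125·0.3125·70 = 73.83 kips.
  Edge l_c = 2.25 − 1.25/2 = 1.625 → r_n = 53.32 kips; interior l_c = 3.25 − 1.25 = 2 → r_n = 65.62 kips.
  R_n,bearing = 1·53.32 + 4·65.62 = 315.8 kips → 0.75 × 315.8 = 237 kips.
Bearing governs: 237 kips.

237 kips (bearing governs)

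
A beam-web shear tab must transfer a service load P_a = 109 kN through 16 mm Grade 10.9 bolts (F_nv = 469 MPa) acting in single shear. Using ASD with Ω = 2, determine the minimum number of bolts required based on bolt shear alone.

3 bolts

A_b = π·16²/4 = 201.1 mm².
Per-bolt allowable strength R_n/Ω = 469 × 201.1 × 1 / 1000 / 2 = 47.15 kN.
n ≥ 109 / 47.15 = 2.312 → use 3 bolts.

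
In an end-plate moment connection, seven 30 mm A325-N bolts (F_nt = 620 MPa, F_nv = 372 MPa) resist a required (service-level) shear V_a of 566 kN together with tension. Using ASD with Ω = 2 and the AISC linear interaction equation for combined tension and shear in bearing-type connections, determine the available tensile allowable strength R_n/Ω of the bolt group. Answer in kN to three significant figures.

1050 kN

A_b = π·30²/4 = 706.9 mm²; f_rv = 566 × 1000 / (7 × 706.9) = 114.4 MPa.
F'_nt = 1.3 F_nt − (Ω F_nt / F_nv) f_rv = 1.3·620 − (2·620/372)·114.4 = 424.7 MPa, capped at F_nt → F'_nt = 424.7 MPa.
R_n = F'_nt · A_b · n = 424.7 × 706.9 × 7 / 1000 = 2101 kN.
Allowable strength R_n/Ω = 2101 / 2 = 1050 kN.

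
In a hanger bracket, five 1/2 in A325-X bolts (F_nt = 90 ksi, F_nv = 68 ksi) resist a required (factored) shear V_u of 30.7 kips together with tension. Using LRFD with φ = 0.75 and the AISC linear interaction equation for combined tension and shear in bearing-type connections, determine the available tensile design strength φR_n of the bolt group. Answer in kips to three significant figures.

A_b = π·0.5²/4 = 0.1963 in²; f_rv = 30.7 / (5 × 0.1963) = 31.27 ksi.
F'_nt = 1.3 F_nt − (F_nt / φF_nv) f_rv = 1.3·90 − (90/(0.75·68))·31.27 = 61.82 ksi, capped at F_nt → F'_nt = 61.82 ksi.
R_n = F'_nt · A_b · n = 61.82 × 0.1963 × 5 = 60.69 kips.
Design strength φR_n = 0.75 × 60.69 = 45.5 kips.

45.5 kips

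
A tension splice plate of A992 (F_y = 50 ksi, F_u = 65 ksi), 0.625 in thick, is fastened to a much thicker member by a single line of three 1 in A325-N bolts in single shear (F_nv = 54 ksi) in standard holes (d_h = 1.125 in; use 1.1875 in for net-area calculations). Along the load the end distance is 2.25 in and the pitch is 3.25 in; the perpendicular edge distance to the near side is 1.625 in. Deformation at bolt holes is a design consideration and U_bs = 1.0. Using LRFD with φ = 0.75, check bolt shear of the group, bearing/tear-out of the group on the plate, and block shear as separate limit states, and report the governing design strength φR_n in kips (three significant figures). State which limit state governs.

Bolt shear: A_b = π·1²/4 = 0.7854 in²; R_n = 54 × 0.7854 × 3 × 1 = 127.2 kips → 0.75 × 127.2 = 95.4 kips.
Bearing: edge l_c = 1.688, r_n = 82.27 kips; interior l_c = 2.125, r_n = 97.5 kips; R_n = 82.27 + 2·97.5 = 277.3 kips → 208 kips.
Block shear: A_gv = 5.469, A_nv = 3.613, A_nt = 0.6445 in²; R_n = min(0.6F_uA_nv, 0.6F_yA_gv) + U_bs·F_u·A_nt = 182.8 kips → 137 kips.
Bolt shear governs: 95.4 kips.

95.4 kips (bolt shear governs)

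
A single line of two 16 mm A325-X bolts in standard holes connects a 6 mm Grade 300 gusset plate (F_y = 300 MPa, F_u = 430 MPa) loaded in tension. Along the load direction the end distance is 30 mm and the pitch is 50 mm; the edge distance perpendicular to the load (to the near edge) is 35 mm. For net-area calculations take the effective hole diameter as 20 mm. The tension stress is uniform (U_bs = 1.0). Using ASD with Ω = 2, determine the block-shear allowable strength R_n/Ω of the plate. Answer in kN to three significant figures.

71 kN

Shear plane L_v = 30 + 1·50 = 80 mm; A_gv = 80 × 6 = 480 mm².
A_nv = (80 − 1.5·20) × 6 = 300 mm².
A_nt = (35 − 0.5·20) × 6 = 150 mm².
0.6 F_u A_nv = 77.4 kN; 0.6 F_y A_gv = 86.4 kN → shear rupture governs the shear term.
R_n = 77.4 + 1.0 × 430 × 150 / 1000 = 141.9 kN.
Allowable strength R_n/Ω = 141.9 / 2 = 71 kN.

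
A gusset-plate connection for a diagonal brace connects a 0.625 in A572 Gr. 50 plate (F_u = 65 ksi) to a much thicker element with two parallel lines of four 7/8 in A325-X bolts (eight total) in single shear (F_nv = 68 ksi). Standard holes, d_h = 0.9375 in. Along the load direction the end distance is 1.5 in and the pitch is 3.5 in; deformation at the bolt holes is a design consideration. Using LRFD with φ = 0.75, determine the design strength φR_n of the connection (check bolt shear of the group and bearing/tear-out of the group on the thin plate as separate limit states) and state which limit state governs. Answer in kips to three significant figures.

Bolt shear: A_b = π·0.875²/4 = 0.6013 in²; R_n = 68 × 0.6013 × 8 × 1 = 327.1 kips → 0.75 × 327.1 = 245 kips.
Bearing (1.2 l_c t F_u ≤ 2.4 d t F_u): upper limit = 2.4·0.875·0.625·65 = 85.31 kips.
  Edge l_c = 1.5 − 0.9375/2 = 1.031 → r_n = 50.27 kips; interior l_c = 3.5 − 0.9375 = 2.562 → r_n = 85.31 kips.
  R_n,bearing = 2·50.27 + 6·85.31 = 612.4 kips → 0.75 × 612.4 = 459 kips.
Bolt shear governs: 245 kips.

245 kips (bolt shear governs)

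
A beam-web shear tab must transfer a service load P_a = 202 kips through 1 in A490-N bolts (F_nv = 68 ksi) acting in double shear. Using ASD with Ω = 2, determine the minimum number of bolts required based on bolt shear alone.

A_b = π·1²/4 = 0.7854 in².
Per-bolt allowable strength R_n/Ω = 68 × 0.7854 × 2 / 2 = 53.41 kips.
n ≥ 202 / 53.41 = 3.782 → use 4 bolts.

4 bolts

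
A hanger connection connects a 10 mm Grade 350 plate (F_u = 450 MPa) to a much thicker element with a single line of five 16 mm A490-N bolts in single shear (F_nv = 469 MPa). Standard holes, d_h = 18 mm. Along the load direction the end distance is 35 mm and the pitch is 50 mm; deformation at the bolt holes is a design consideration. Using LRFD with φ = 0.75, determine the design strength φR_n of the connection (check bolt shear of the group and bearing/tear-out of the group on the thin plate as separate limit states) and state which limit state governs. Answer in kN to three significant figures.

Bolt shear: A_b = π·16²/4 = 201.1 mm²; R_n = 469 × 201.1 × 5 × 1 / 1000 = 471.5 kN → 0.75 × 471.5 = 354 kN.
Bearing (1.2 l_c t F_u ≤ 2.4 d t F_u): upper limit = 2.4·16·10·450 / 1000 = 172.8 kN.
  Edge l_c = 35 − 18/2 = 26 → r_n = 140.4 kN; interior l_c = 50 − 18 = 32 → r_n = 172.8 kN.
  R_n,bearing = 1·140.4 + 4·172.8 = 831.6 kN → 0.75 × 831.6 = 624 kN.
Bolt shear governs: 354 kN.

354 kN (bolt shear governs)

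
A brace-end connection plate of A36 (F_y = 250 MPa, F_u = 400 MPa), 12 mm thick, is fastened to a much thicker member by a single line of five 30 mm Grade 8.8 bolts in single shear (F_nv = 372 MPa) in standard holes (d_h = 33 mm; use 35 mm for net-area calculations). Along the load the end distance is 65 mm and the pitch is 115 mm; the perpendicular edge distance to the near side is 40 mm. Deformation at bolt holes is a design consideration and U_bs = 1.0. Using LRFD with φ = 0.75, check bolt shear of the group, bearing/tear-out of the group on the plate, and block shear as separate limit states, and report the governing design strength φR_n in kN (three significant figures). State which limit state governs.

Bolt shear: A_b = π·30²/4 = 706.9 mm²; R_n = 372 × 706.9 × 5 × 1 / 1000 = 1315 kN → 0.75 × 1315 = 986 kN.
Bearing: edge l_c = 48.5, r_n = 279.4 kN; interior l_c = 82, r_n = 345.6 kN; R_n = 279.4 + 4·345.6 = 1662 kN → 1250 kN.
Block shear: A_gv = 6300, A_nv = 4410, A_nt = 270 mm²; R_n = min(0.6F_uA_nv, 0.6F_yA_gv) + U_bs·F_u·A_nt = 1053 kN → 790 kN.
Block shear governs: 790 kN.

790 kN (block shear governs)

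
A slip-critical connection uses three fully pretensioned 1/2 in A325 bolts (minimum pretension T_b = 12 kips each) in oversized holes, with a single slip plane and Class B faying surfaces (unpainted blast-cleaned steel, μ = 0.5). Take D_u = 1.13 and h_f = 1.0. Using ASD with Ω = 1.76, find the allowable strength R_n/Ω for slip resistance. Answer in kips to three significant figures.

R_n = μ · D_u · h_f · T_b · n_s · n_b = 0.5 × 1.13 × 1.0 × 12 × 1 × 3 = 20.34 kips.
Allowable strength R_n/Ω = 20.34 / 1.76 = 11.6 kips.

11.6 kips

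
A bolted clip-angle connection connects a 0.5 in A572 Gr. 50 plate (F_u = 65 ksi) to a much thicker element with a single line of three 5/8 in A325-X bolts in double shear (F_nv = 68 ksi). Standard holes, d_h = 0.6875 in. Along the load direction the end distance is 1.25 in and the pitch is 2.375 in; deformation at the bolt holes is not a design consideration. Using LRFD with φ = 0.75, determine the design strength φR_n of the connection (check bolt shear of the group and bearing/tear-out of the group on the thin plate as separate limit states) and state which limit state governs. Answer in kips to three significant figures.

Bolt shear: A_b = π·0.625²/4 = 0.3068 in²; R_n = 68 × 0.3068 × 3 × 2 = 125.2 kips → 0.75 × 125.2 = 93.9 kips.
Bearing (1.5 l_c t F_u ≤ 3.0 d t F_u): upper limit = 3.0·0.625·0.5·65 = 60.94 kips.
  Edge l_c = 1.25 − 0.6875/2 = 0.9062 → r_n = 44.18 kips; interior l_c = 2.375 − 0.6875 = 1.688 → r_n = 60.94 kips.
  R_n,bearing = 1·44.18 + 2·60.94 = 166.1 kips → 0.75 × 166.1 = 125 kips.
Bolt shear governs: 93.9 kips.

93.9 kips (bolt shear governs)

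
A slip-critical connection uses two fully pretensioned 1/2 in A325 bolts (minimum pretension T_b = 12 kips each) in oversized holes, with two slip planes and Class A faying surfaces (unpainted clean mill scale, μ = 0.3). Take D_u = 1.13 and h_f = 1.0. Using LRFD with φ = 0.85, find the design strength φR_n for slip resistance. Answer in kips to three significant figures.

13.8 kips

R_n = μ · D_u · h_f · T_b · n_s · n_b = 0.3 × 1.13 × 1.0 × 12 × 2 × 2 = 16.27 kips.
Design strength φR_n = 0.85 × 16.27 = 13.8 kips.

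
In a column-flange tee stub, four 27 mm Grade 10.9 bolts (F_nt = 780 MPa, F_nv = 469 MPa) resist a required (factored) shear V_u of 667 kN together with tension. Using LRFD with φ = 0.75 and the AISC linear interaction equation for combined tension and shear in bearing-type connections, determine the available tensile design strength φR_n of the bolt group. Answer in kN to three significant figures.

A_b = π·27²/4 = 572.6 mm²; f_rv = 667 × 1000 / (4 × 572.6) = 291.2 MPa.
F'_nt = 1.3 F_nt − (F_nt / φF_nv) f_rv = 1.3·780 − (780/(0.75·469))·291.2 = 368.2 MPa, capped at F_nt → F'_nt = 368.2 MPa.
R_n = F'_nt · A_b · n = 368.2 × 572.6 × 4 / 1000 = 843.2 kN.
Design strength φR_n = 0.75 × 843.2 = 632 kN.

632 kN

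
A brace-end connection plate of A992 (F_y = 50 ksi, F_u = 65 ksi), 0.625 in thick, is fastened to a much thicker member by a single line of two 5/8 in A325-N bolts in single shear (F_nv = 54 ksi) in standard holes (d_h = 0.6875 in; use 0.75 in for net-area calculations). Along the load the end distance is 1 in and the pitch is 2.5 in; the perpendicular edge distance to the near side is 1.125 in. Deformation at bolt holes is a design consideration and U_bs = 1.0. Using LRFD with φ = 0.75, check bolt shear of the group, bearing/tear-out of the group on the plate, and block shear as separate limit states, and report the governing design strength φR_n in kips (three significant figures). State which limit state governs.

24.9 kips (bolt shear governs)

Bolt shear: A_b = π·0.625²/4 = 0.3068 in²; R_n = 54 × 0.3068 × 2 × 1 = 33.13 kips → 0.75 × 33.13 = 24.9 kips.
Bearing: edge l_c = 0.6562, r_n = 31.99 kips; interior l_c = 1.812, r_n = 60.94 kips; R_n = 31.99 + 1·60.94 = 92.93 kips → 69.7 kips.
Block shear: A_gv = 2.188, A_nv = 1.484, A_nt = 0.4688 in²; R_n = min(0.6F_uA_nv, 0.6F_yA_gv) + U_bs·F_u·A_nt = 88.36 kips → 66.3 kips.
Bolt shear governs: 24.9 kips.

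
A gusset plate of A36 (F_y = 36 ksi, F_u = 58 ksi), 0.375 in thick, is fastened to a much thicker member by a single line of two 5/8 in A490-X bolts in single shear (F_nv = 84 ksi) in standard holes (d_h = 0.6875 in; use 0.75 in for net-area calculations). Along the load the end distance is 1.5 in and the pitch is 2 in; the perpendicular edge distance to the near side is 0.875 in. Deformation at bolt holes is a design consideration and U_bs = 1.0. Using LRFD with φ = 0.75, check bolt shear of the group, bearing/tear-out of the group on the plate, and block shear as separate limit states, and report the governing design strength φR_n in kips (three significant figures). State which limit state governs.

29.4 kips (block shear governs)

Bolt shear: A_b = π·0.625²/4 = 0.3068 in²; R_n = 84 × 0.3068 × 2 × 1 = 51.54 kips → 0.75 × 51.54 = 38.7 kips.
Bearing: edge l_c = 1.156, r_n = 30.18 kips; interior l_c = 1.312, r_n = 32.62 kips; R_n = 30.18 + 1·32.62 = 62.8 kips → 47.1 kips.
Block shear: A_gv = 1.312, A_nv = 0.8906, A_nt = 0.1875 in²; R_n = min(0.6F_uA_nv, 0.6F_yA_gv) + U_bs·F_u·A_nt = 39.22 kips → 29.4 kips.
Block shear governs: 29.4 kips.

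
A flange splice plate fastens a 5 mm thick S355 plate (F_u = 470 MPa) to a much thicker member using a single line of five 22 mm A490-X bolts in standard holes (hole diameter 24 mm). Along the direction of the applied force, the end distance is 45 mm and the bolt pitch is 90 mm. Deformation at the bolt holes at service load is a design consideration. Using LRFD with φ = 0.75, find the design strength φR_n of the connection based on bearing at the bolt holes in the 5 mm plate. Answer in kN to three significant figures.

Per bolt r_n = 1.2 l_c t F_u ≤ 2.4 d t F_u; upper limit = 2.4 × 22 × 5 × 470 / 1000 = 124.1 kN.
Edge bolt: l_c = 45 − 24/2 = 33 mm → 1.2 × 33 × 5 × 470 / 1000 = 93.06 → r_n = 93.06 kN.
Interior bolts: l_c = 90 − 24 = 66 mm → 1.2 × 66 × 5 × 470 / 1000 = 186.1 → r_n = 124.1 kN.
R_n = 1 × 93.06 + 4 × 124.1 = 589.4 kN.
Design strength φR_n = 0.75 × 589.4 = 442 kN.

442 kN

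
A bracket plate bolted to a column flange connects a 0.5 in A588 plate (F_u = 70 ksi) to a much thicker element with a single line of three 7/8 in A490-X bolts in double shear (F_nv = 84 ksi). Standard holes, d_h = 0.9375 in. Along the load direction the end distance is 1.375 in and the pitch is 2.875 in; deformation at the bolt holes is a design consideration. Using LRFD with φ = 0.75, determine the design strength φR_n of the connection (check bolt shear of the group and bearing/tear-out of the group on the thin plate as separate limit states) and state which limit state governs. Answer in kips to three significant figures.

139 kips (bearing governs)

Bolt shear: A_b = π·0.875²/4 = 0.6013 in²; R_n = 84 × 0.6013 × 3 × 2 = 303.1 kips → 0.75 × 303.1 = 227 kips.
Bearing (1.2 l_c t F_u ≤ 2.4 d t F_u): upper limit = 2.4·0.875·0.5·70 = 73.5 kips.
  Edge l_c = 1.375 − 0.9375/2 = 0.9062 → r_n = 38.06 kips; interior l_c = 2.875 − 0.9375 = 1.938 → r_n = 73.5 kips.
  R_n,bearing = 1·38.06 + 2·73.5 = 185.1 kips → 0.75 × 185.1 = 139 kips.
Bearing governs: 139 kips.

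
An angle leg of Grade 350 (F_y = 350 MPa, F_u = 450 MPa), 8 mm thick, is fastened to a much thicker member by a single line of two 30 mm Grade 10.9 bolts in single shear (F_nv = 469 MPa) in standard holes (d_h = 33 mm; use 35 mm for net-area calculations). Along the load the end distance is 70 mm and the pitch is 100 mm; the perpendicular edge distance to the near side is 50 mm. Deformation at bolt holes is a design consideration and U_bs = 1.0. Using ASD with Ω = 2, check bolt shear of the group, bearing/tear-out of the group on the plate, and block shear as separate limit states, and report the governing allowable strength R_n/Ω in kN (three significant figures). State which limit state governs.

185 kN (block shear governs)

Bolt shear: A_b = π·30²/4 = 706.9 mm²; R_n = 469 × 706.9 × 2 × 1 / 1000 = 663 kN → 663 / 2 = 332 kN.
Bearing: edge l_c = 53.5, r_n = 231.1 kN; interior l_c = 67, r_n = 259.2 kN; R_n = 231.1 + 1·259.2 = 490.3 kN → 245 kN.
Block shear: A_gv = 1360, A_nv = 940, A_nt = 260 mm²; R_n = min(0.6F_uA_nv, 0.6F_yA_gv) + U_bs·F_u·A_nt = 370.8 kN → 185 kN.
Block shear governs: 185 kN.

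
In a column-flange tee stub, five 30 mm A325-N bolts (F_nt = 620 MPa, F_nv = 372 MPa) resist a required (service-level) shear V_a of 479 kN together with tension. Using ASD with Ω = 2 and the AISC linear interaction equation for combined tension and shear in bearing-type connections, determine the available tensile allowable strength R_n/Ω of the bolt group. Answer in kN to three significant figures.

A_b = π·30²/4 = 706.9 mm²; f_rv = 479 × 1000 / (5 × 706.9) = 135.5 MPa.
F'_nt = 1.3 F_nt − (Ω F_nt / F_nv) f_rv = 1.3·620 − (2·620/372)·135.5 = 354.2 MPa, capped at F_nt → F'_nt = 354.2 MPa.
R_n = F'_nt · A_b · n = 354.2 × 706.9 × 5 / 1000 = 1252 kN.
Allowable strength R_n/Ω = 1252 / 2 = 626 kN.

626 kN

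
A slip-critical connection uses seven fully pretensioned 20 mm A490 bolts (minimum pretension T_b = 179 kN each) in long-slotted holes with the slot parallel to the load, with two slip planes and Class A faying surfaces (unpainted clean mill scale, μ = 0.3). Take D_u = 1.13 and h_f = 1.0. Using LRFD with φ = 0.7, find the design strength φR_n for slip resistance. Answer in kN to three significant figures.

595 kN

R_n = μ · D_u · h_f · T_b · n_s · n_b = 0.3 × 1.13 × 1.0 × 179 × 2 × 7 = 849.5 kN.
Design strength φR_n = 0.7 × 849.5 = 595 kN.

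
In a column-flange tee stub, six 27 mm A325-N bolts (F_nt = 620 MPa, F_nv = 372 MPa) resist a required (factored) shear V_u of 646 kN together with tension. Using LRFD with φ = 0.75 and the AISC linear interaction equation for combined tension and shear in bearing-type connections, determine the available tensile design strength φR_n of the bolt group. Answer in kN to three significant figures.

A_b = π·27²/4 = 572.6 mm²; f_rv = 646 × 1000 / (6 × 572.6) = 188 MPa.
F'_nt = 1.3 F_nt − (F_nt / φF_nv) f_rv = 1.3·620 − (620/(0.75·372))·188 = 388.1 MPa, capped at F_nt → F'_nt = 388.1 MPa.
R_n = F'_nt · A_b · n = 388.1 × 572.6 × 6 / 1000 = 1333 kN.
Design strength φR_n = 0.75 × 1333 = 1000 kN.

1000 kN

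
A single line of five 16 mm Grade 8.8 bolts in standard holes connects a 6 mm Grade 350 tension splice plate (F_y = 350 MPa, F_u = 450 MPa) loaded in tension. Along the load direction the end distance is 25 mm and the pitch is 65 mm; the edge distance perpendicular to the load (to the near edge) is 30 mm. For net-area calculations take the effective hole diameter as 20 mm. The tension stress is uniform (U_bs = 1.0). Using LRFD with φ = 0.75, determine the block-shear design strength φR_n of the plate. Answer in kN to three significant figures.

277 kN

Shear plane L_v = 25 + 4·65 = 285 mm; A_gv = 285 × 6 = 1710 mm².
A_nv = (285 − 4.5·20) × 6 = 1170 mm².
A_nt = (30 − 0.5·20) × 6 = 120 mm².
0.6 F_u A_nv = 315.9 kN; 0.6 F_y A_gv = 359.1 kN → shear rupture governs the shear term.
R_n = 315.9 + 1.0 × 450 × 120 / 1000 = 369.9 kN.
Design strength φR_n = 0.75 × 369.9 = 277 kN.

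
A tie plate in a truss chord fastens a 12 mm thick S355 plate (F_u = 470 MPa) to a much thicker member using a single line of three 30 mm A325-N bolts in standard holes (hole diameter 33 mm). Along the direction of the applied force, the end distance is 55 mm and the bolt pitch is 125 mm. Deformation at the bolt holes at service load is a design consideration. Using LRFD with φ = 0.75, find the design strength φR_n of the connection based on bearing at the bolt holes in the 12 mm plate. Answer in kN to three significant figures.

805 kN

Per bolt r_n = 1.2 l_c t F_u ≤ 2.4 d t F_u; upper limit = 2.4 × 30 × 12 × 470 / 1000 = 406.1 kN.
Edge bolt: l_c = 55 − 33/2 = 38.5 mm → 1.2 × 38.5 × 12 × 470 / 1000 = 260.6 → r_n = 260.6 kN.
Interior bolts: l_c = 125 − 33 = 92 mm → 1.2 × 92 × 12 × 470 / 1000 = 622.7 → r_n = 406.1 kN.
R_n = 1 × 260.6 + 2 × 406.1 = 1073 kN.
Design strength φR_n = 0.75 × 1073 = 805 kN.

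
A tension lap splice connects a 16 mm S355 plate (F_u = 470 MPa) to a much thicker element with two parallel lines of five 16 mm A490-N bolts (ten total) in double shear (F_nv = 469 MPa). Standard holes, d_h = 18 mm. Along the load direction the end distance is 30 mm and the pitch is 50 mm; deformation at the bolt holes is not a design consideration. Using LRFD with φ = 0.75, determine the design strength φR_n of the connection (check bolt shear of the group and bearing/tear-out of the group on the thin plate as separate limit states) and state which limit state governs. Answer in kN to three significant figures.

Bolt shear: A_b = π·16²/4 = 201.1 mm²; R_n = 469 × 201.1 × 10 × 2 / 1000 = 1886 kN → 0.75 × 1886 = 1410 kN.
Bearing (1.5 l_c t F_u ≤ 3.0 d t F_u): upper limit = 3.0·16·16·470 / 1000 = 361 kN.
  Edge l_c = 30 − 18/2 = 21 → r_n = 236.9 kN; interior l_c = 50 − 18 = 32 → r_n = 361 kN.
  R_n,bearing = 2·236.9 + 8·361 = 3361 kN → 0.75 × 3361 = 2520 kN.
Bolt shear governs: 1410 kN.

1410 kN (bolt shear governs)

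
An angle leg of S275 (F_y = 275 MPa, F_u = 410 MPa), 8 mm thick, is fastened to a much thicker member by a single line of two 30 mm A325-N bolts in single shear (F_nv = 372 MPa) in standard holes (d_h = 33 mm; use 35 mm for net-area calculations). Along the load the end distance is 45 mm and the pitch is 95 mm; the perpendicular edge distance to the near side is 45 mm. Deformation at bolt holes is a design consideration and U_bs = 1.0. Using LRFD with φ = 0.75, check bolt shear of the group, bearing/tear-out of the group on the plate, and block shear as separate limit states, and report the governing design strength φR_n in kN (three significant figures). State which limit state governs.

197 kN (block shear governs)

Bolt shear: A_b = π·30²/4 = 706.9 mm²; R_n = 372 × 706.9 × 2 × 1 / 1000 = 525.9 kN → 0.75 × 525.9 = 394 kN.
Bearing: edge l_c = 28.5, r_n = 112.2 kN; interior l_c = 62, r_n = 236.2 kN; R_n = 112.2 + 1·236.2 = 348.3 kN → 261 kN.
Block shear: A_gv = 1120, A_nv = 700, A_nt = 220 mm²; R_n = min(0.6F_uA_nv, 0.6F_yA_gv) + U_bs·F_u·A_nt = 262.4 kN → 197 kN.
Block shear governs: 197 kN.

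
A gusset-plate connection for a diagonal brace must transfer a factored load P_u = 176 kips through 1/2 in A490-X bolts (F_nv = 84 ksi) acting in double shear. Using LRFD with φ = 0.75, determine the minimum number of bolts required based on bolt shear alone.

A_b = π·0.5²/4 = 0.1963 in².
Per-bolt design strength φR_n = 0.75 × 84 × 0.1963 × 2 = 24.74 kips.
n ≥ 176 / 24.74 = 7.114 → use 8 bolts.

8 bolts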